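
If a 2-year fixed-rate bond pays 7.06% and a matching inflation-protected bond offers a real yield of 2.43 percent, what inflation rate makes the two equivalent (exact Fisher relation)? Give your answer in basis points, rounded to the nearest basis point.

452 basis points

(1 + π) = (1 + i)/(1 + r) = 1.07060 / 1.02430 = 1.045202
Break-even inflation = 1.045202 − 1 → 452 basis points.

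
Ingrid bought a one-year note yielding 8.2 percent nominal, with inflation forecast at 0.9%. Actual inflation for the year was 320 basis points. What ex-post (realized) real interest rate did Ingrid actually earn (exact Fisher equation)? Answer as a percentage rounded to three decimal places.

4.845%

Ex-post: (1 + 0.0820)/(1 + 0.0320) − 1 = 4.8450%
So the realized real rate is 4.845%.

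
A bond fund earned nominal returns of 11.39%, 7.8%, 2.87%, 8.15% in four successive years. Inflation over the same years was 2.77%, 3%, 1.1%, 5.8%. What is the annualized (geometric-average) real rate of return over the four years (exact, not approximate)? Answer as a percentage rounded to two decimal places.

Nominal growth factor = 1.1139 × 1.0780 × 1.0287 × 1.0815 = 1.33591931
Price-level growth factor = 1.0277 × 1.0300 × 1.0110 × 1.0580 = 1.13224498
Real growth factor = 1.33591931 / 1.13224498 = 1.17988539
Annualized real rate = 1.17988539^(1/4) − 1 = 4.2221% → 4.22%.

4.22%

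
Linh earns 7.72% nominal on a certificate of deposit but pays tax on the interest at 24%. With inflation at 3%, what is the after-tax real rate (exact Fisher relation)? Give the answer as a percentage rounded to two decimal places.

After-tax nominal return = 7.72% × (1 − 0.24) = 5.8672%.
1 + r = 1.058672 / 1.03000 = 1.027837
After-tax real rate = 1.027837 − 1 → 2.78%.

2.78%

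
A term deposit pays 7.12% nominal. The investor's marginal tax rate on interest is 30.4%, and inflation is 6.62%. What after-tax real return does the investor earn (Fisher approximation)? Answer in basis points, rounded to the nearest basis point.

After-tax nominal return = 7.12% × (1 − 0.304) = 4.95552%.
r ≈ 4.95552% − 6.62% → -166 basis points.

-166 basis points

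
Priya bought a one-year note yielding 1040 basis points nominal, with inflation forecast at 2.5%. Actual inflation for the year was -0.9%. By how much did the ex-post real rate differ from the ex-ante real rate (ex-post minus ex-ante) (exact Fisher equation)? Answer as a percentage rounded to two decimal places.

Ex-ante: (1 + 0.1040)/(1 + 0.0250) − 1 = 7.7073%
Ex-post: (1 + 0.1040)/(1 − 0.0090) − 1 = 11.4026%
Difference (ex-post − ex-ante) = 3.6953% → 3.70%.

3.70%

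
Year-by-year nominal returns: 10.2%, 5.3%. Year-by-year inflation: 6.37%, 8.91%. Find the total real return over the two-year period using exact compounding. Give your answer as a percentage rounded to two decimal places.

Compound the nominal returns: 1.1020 × 1.0530 = 1.160406.
Compound inflation: 1.0637 × 1.0891 = 1.158476.
Deflate: 1.160406 / 1.158476 = 1.001666.
Total real return = 1.001666 − 1 → 0.17%.

0.17%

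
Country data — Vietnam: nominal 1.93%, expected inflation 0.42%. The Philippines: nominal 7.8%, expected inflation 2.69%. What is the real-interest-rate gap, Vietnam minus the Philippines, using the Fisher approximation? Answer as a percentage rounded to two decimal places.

-3.60%

Vietnam: 1.93% − 0.42% = 1.510%
The Philippines: 7.8% − 2.69% = 5.110%
Differential = -3.600% → -3.60%.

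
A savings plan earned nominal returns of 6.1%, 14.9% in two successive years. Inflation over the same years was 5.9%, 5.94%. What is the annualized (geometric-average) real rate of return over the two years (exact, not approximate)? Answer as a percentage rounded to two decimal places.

4.24%

Nominal growth factor = 1.0610 × 1.1490 = 1.21908900
Price-level growth factor = 1.0590 × 1.0594 = 1.12190460
Real growth factor = 1.21908900 / 1.12190460 = 1.08662448
Annualized real rate = 1.08662448^(1/2) − 1 = 4.2413% → 4.24%.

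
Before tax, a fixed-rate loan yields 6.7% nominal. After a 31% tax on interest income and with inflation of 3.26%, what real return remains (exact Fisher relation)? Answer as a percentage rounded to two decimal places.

1.32%

After-tax nominal return = 6.7% × (1 − 0.31) = 4.6230%.
1 + r = 1.04623 / 1.03260 = 1.013200
After-tax real rate = 1.013200 − 1 → 1.32%.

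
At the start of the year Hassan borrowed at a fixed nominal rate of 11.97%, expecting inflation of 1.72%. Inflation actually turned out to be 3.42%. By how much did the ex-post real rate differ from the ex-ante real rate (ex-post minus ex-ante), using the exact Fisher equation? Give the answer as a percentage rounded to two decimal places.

-1.81%

Ex-ante: (1 + 0.1197)/(1 + 0.0172) − 1 = 10.0767%
Ex-post: (1 + 0.1197)/(1 + 0.0342) − 1 = 8.2673%
Difference (ex-post − ex-ante) = -1.8094% → -1.81%.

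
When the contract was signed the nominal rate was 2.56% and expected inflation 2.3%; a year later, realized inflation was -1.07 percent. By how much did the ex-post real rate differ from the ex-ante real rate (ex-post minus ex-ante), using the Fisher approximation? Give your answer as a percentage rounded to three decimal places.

Ex-ante: 2.56% − 2.3% = 0.260%
Ex-post: 2.56% − (-1.07%) = 3.630%
Difference (ex-post − ex-ante) = 3.3700% → 3.370%.

3.370%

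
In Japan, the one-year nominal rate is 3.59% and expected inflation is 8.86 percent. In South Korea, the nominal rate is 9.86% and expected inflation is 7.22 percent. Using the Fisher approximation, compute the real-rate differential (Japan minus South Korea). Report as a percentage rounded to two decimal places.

-7.91%

Japan: 3.59% − 8.86% = -5.270%
South Korea: 9.86% − 7.22% = 2.640%
Differential = -7.910% → -7.91%.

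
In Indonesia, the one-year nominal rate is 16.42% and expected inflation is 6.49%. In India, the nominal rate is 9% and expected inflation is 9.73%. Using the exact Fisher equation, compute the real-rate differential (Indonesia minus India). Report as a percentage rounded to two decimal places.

9.99%

Indonesia: (1 + 0.1642)/(1 + 0.0649) − 1 = 9.3248%
India: (1 + 0.0900)/(1 + 0.0973) − 1 = -0.6653%
Differential = 9.3248% − (-0.6653%) = 9.9901% → 9.99%.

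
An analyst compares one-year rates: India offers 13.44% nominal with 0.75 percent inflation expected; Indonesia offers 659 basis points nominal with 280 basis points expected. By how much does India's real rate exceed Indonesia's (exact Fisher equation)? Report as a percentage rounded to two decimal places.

India: (1 + 0.1344)/(1 + 0.0075) − 1 = 12.5955%
Indonesia: (1 + 0.0659)/(1 + 0.0280) − 1 = 3.6868%
Differential = 12.5955% − 3.6868% = 8.9088% → 8.91%.

8.91%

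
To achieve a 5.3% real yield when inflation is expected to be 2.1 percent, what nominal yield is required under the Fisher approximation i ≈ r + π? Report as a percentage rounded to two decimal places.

7.40%

i ≈ r + π = 5.3% + 2.1% = 7.40%.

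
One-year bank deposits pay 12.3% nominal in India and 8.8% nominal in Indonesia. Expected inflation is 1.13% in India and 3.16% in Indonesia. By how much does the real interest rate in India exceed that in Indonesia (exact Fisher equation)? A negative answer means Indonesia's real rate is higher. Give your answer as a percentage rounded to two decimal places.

India: (1 + 0.1230)/(1 + 0.0113) − 1 = 11.0452%
Indonesia: (1 + 0.0880)/(1 + 0.0316) − 1 = 5.4672%
Differential = 11.0452% − 5.4672% = 5.5780% → 5.58%.

5.58%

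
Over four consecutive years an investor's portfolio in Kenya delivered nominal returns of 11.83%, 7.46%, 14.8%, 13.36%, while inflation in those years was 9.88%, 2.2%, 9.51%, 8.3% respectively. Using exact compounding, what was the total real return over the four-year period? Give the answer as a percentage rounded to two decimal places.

Nominal growth factor = 1.1183 × 1.0746 × 1.1480 × 1.1336 = 1.563892
Price-level growth factor = 1.0988 × 1.0220 × 1.0951 × 1.0830 = 1.331839
Real growth factor = 1.563892 / 1.331839 = 1.174235
Total real return = 1.174235 − 1 → 17.42%.

17.42%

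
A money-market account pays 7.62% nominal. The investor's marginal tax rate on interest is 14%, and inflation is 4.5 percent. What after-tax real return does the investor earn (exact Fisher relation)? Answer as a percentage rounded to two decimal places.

After-tax nominal return = 7.62% × (1 − 0.14) = 6.5532%.
1 + r = 1.065532 / 1.04500 = 1.019648
After-tax real rate = 1.019648 − 1 → 1.96%.

1.96%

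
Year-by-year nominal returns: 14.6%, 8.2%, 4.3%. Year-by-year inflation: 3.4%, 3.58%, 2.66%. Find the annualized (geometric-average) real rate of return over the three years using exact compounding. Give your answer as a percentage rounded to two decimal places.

5.56%

Compound the nominal returns: 1.1460 × 1.0820 × 1.0430 = 1.29329080.
Compound inflation: 1.0340 × 1.0358 × 1.0266 = 1.09950626.
Deflate: 1.29329080 / 1.09950626 = 1.17624687.
Annualized real rate = 1.17624687^(1/3) − 1 = 5.5600% → 5.56%.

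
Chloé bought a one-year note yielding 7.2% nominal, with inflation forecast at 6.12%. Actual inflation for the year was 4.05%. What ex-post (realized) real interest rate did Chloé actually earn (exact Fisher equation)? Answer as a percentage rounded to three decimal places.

3.027%

Ex-post: (1 + 0.0720)/(1 + 0.0405) − 1 = 3.0274%
So the realized real rate is 3.027%.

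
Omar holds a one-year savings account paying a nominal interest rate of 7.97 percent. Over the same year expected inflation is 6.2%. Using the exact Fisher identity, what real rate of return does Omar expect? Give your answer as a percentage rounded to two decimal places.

By the Fisher identity, 1 + r = (1 + i)/(1 + π).
1 + r = 1.07970 / 1.06200 = 1.016667
r = 1.016667 − 1 = 1.6667%, i.e. 1.67%.

1.67%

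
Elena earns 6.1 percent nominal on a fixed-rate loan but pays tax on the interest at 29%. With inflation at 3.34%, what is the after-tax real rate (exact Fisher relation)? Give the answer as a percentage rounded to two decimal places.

0.96%

After-tax nominal return = 6.1% × (1 − 0.29) = 4.3310%.
1 + r = 1.04331 / 1.03340 = 1.009590
After-tax real rate = 1.009590 − 1 → 0.96%.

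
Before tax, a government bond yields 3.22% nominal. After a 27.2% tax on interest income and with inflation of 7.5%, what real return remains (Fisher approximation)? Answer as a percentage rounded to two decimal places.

-5.16%

After-tax nominal return = 3.22% × (1 − 0.272) = 2.34416%.
r ≈ 2.34416% − 7.5% → -5.16%.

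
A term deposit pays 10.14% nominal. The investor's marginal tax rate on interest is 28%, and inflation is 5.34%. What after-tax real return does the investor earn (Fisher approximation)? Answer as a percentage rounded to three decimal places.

1.961%

After-tax nominal return = 10.14% × (1 − 0.28) = 7.3008%.
r ≈ 7.3008% − 5.34% → 1.961%.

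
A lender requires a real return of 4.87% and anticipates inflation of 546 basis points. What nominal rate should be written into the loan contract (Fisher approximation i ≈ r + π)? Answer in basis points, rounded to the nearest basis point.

i ≈ r + π = 4.87% + 5.46% = 1033 basis points.

1033 basis points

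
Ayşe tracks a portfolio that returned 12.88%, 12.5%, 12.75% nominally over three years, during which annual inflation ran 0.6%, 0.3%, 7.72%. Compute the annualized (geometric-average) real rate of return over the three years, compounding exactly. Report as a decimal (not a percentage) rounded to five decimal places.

0.09622

Nominal growth factor = 1.1288 × 1.1250 × 1.1275 = 1.43181225
Price-level growth factor = 1.0060 × 1.0030 × 1.0772 = 1.08691419
Real growth factor = 1.43181225 / 1.08691419 = 1.31731857
Annualized real rate = 1.31731857^(1/3) − 1 = 9.6218% → 0.09622.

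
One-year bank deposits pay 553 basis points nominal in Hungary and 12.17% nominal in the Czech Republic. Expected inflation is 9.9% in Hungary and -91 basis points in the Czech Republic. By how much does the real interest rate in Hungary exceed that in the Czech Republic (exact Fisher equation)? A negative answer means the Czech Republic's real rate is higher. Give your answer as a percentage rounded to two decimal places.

-17.18%

Hungary: (1 + 0.0553)/(1 + 0.0990) − 1 = -3.9763%
The Czech Republic: (1 + 0.1217)/(1 − 0.0091) − 1 = 13.2001%
Differential = -3.9763% − 13.2001% = -17.1765% → -17.18%.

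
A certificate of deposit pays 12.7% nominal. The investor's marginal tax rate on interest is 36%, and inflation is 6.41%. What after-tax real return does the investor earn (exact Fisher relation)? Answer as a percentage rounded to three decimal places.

After-tax nominal return = 12.7% × (1 − 0.36) = 8.1280%.
1 + r = 1.08128 / 1.06410 = 1.0161451
After-tax real rate = 1.0161451 − 1 → 1.615%.

1.615%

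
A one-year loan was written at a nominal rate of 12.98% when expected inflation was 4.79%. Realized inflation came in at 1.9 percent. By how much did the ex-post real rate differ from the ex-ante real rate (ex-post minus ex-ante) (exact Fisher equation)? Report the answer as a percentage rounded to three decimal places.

3.058%

Ex-ante: (1 + 0.1298)/(1 + 0.0479) − 1 = 7.8156%
Ex-post: (1 + 0.1298)/(1 + 0.0190) − 1 = 10.8734%
Difference (ex-post − ex-ante) = 3.0578% → 3.058%.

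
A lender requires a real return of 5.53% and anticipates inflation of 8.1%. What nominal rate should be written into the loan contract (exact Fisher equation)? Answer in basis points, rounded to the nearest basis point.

1408 basis points

(1 + i) = (1 + r)(1 + π) = 1.05530 × 1.08100 = 1.1407793
i = 1.1407793 − 1, so the required nominal rate is 1408 basis points.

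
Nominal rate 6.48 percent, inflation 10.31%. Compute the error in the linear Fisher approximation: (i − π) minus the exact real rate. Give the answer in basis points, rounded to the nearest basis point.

-36 basis points

Approximate: r ≈ 6.480% − 10.310% = -3.8300%
Exact: (1 + 0.0648)/(1 + 0.1031) − 1 = -3.4720%
Error = -3.8300% − (-3.4720%) = -0.3580% → -36 basis points.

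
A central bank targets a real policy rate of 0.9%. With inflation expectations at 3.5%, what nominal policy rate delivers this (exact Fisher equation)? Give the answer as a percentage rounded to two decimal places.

4.43%

(1 + i) = (1 + r)(1 + π) = 1.00900 × 1.03500 = 1.044315
i = 1.044315 − 1, so the required nominal rate is 4.43%.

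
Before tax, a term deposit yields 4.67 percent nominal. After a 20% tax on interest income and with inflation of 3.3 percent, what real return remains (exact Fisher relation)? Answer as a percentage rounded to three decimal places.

After-tax nominal return = 4.67% × (1 − 0.2) = 3.7360%.
1 + r = 1.03736 / 1.03300 = 1.004221
After-tax real rate = 1.004221 − 1 → 0.422%.

0.422%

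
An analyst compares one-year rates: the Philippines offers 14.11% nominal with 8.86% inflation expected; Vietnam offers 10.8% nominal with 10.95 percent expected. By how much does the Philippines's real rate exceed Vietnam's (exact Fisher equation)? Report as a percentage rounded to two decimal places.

4.96%

The Philippines: (1 + 0.1411)/(1 + 0.0886) − 1 = 4.8227%
Vietnam: (1 + 0.1080)/(1 + 0.1095) − 1 = -0.1352%
Differential = 4.8227% − (-0.1352%) = 4.9579% → 4.96%.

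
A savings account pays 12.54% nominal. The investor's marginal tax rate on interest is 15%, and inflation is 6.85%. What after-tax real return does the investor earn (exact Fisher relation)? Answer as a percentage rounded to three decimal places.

After-tax nominal return = 12.54% × (1 − 0.15) = 10.6590%.
1 + r = 1.10659 / 1.06850 = 1.035648
After-tax real rate = 1.035648 − 1 → 3.565%.

3.565%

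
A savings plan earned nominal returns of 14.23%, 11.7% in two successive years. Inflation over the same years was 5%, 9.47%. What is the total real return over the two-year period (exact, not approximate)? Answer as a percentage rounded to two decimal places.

11.01%

Compound the nominal returns: 1.1423 × 1.1170 = 1.275949.
Compound inflation: 1.0500 × 1.0947 = 1.149435.
Deflate: 1.275949 / 1.149435 = 1.110066.
Total real return = 1.110066 − 1 → 11.01%.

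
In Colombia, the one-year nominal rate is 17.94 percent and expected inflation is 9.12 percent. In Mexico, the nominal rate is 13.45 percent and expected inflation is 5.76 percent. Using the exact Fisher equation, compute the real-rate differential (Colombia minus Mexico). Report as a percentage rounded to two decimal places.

Colombia: (1 + 0.1794)/(1 + 0.0912) − 1 = 8.0828%
Mexico: (1 + 0.1345)/(1 + 0.0576) − 1 = 7.2712%
Differential = 8.0828% − 7.2712% = 0.8117% → 0.81%.

0.81%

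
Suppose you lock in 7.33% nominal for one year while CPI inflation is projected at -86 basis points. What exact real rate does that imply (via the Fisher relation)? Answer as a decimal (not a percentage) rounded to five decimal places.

By the Fisher relation, 1 + r = (1 + i)/(1 + π).
1 + r = 1.07330 / 0.99140 = 1.082610
r = 1.082610 − 1 = 8.2610%, i.e. 0.08261.

0.08261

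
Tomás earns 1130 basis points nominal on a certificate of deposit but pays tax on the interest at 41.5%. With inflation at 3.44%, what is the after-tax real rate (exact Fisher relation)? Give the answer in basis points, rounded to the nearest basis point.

After-tax nominal return = 11.3% × (1 − 0.415) = 6.6105%.
1 + r = 1.066105 / 1.03440 = 1.030651
After-tax real rate = 1.030651 − 1 → 307 basis points.

307 basis points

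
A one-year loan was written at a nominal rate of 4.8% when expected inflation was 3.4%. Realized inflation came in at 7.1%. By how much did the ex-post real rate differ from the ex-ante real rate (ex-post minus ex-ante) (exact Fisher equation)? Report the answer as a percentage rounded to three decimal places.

Ex-ante: (1 + 0.0480)/(1 + 0.0340) − 1 = 1.35397%
Ex-post: (1 + 0.0480)/(1 + 0.0710) − 1 = -2.14753%
Difference (ex-post − ex-ante) = -3.50149% → -3.501%.

-3.501%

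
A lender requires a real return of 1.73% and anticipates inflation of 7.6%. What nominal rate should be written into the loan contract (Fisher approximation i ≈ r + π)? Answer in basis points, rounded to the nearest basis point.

i ≈ r + π = 1.73% + 7.6% = 933 basis points.

933 basis points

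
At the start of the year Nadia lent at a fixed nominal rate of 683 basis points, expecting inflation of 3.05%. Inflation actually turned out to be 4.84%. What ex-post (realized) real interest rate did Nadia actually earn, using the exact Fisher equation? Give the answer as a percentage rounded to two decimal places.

1.90%

Ex-post: (1 + 0.0683)/(1 + 0.0484) − 1 = 1.8981%
So the realized real rate is 1.90%.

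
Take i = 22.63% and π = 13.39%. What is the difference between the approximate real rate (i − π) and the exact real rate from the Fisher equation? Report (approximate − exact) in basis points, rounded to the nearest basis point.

Approximate: r ≈ 22.630% − 13.390% = 9.2400%
Exact: (1 + 0.2263)/(1 + 0.1339) − 1 = 8.1489%
Error = 9.2400% − 8.1489% = 1.0911% → 109 basis points.

109 basis points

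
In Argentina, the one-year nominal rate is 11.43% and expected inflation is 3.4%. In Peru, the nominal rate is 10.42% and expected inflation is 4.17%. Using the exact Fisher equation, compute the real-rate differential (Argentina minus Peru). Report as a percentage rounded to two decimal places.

Argentina: (1 + 0.1143)/(1 + 0.0340) − 1 = 7.7660%
Peru: (1 + 0.1042)/(1 + 0.0417) − 1 = 5.9998%
Differential = 7.7660% − 5.9998% = 1.7661% → 1.77%.

1.77%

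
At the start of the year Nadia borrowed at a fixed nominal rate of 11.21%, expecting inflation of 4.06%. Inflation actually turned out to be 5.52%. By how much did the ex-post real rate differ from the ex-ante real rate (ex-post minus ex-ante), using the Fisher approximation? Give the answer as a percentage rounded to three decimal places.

Ex-ante: 11.21% − 4.06% = 7.150%
Ex-post: 11.21% − 5.52% = 5.690%
Difference (ex-post − ex-ante) = -1.4600% → -1.460%.

-1.460%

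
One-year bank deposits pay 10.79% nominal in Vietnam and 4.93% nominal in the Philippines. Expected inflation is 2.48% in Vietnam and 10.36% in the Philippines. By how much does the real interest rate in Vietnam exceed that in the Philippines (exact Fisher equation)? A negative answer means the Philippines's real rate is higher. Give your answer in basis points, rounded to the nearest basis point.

Vietnam: (1 + 0.1079)/(1 + 0.0248) − 1 = 8.1089%
The Philippines: (1 + 0.0493)/(1 + 0.1036) − 1 = -4.9203%
Differential = 8.1089% − (-4.9203%) = 13.0292% → 1303 basis points.

1303 basis points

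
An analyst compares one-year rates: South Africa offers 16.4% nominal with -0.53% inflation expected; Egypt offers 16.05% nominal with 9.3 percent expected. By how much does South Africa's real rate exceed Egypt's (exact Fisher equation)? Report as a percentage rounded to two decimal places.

South Africa: (1 + 0.1640)/(1 − 0.0053) − 1 = 17.0202%
Egypt: (1 + 0.1605)/(1 + 0.0930) − 1 = 6.1757%
Differential = 17.0202% − 6.1757% = 10.8445% → 10.84%.

10.84%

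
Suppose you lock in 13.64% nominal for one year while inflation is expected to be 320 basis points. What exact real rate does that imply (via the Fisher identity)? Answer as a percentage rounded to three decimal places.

1 + r = 1.13640 / 1.03200 = 1.101163
r = 1.101163 − 1 = 10.1163%, i.e. 10.116%.

10.116%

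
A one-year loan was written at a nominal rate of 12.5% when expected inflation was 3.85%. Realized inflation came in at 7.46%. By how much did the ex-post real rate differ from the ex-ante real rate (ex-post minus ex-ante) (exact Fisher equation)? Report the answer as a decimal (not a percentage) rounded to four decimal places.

Ex-ante: (1 + 0.1250)/(1 + 0.0385) − 1 = 8.3293%
Ex-post: (1 + 0.1250)/(1 + 0.0746) − 1 = 4.6901%
Difference (ex-post − ex-ante) = -3.6392% → -0.0364.

-0.0364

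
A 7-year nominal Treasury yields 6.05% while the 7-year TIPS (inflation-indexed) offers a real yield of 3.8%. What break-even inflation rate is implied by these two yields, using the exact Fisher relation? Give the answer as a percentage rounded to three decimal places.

2.168%

(1 + π) = (1 + i)/(1 + r) = 1.06050 / 1.03800 = 1.021676
Break-even inflation = 1.021676 − 1 → 2.168%.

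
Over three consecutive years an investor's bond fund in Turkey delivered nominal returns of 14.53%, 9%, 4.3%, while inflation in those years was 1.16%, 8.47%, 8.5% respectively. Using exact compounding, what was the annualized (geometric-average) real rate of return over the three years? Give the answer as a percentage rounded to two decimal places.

Nominal growth factor = 1.1453 × 1.0900 × 1.0430 = 1.30205721
Price-level growth factor = 1.0116 × 1.0847 × 1.0850 = 1.19055153
Real growth factor = 1.30205721 / 1.19055153 = 1.09365884
Annualized real rate = 1.09365884^(1/3) − 1 = 3.0293% → 3.03%.

3.03%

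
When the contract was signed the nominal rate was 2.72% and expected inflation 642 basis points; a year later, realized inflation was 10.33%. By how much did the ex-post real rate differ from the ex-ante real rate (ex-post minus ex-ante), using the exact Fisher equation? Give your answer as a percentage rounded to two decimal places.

-3.42%

Ex-ante: (1 + 0.0272)/(1 + 0.0642) − 1 = -3.4768%
Ex-post: (1 + 0.0272)/(1 + 0.1033) − 1 = -6.8975%
Difference (ex-post − ex-ante) = -3.4207% → -3.42%.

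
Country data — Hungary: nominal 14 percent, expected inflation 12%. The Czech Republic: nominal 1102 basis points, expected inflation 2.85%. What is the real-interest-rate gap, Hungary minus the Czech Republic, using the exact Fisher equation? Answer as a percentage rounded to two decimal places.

-6.16%

Hungary: (1 + 0.1400)/(1 + 0.1200) − 1 = 1.7857%
The Czech Republic: (1 + 0.1102)/(1 + 0.0285) − 1 = 7.9436%
Differential = 1.7857% − 7.9436% = -6.1579% → -6.16%.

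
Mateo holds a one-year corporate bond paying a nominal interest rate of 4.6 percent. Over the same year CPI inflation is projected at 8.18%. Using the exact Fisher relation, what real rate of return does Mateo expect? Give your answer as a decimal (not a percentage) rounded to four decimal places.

-0.0331

By the Fisher relation, 1 + r = (1 + i)/(1 + π).
1 + r = 1.04600 / 1.08180 = 0.966907
r = 0.966907 − 1 = -3.3093%, i.e. -0.0331.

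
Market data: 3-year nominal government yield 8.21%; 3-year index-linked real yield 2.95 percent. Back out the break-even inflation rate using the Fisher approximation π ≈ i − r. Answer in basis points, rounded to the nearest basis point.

π ≈ i − r = 8.21% − 2.95% → 526 basis points.

526 basis points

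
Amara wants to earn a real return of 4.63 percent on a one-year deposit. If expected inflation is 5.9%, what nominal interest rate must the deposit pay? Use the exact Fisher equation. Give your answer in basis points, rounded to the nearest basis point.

1080 basis points

(1 + i) = (1 + r)(1 + π) = 1.04630 × 1.05900 = 1.1080317
i = 1.1080317 − 1, so the required nominal rate is 1080 basis points.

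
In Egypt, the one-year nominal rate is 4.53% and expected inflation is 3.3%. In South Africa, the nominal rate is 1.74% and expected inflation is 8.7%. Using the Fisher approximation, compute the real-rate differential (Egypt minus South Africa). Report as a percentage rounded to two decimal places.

Egypt: 4.53% − 3.3% = 1.230%
South Africa: 1.74% − 8.7% = -6.960%
Differential = 8.190% → 8.19%.

8.19%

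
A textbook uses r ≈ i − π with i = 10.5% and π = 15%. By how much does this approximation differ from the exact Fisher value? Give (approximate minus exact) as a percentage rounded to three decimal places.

Approximate: r ≈ 10.500% − 15.000% = -4.5000%
Exact: (1 + 0.1050)/(1 + 0.1500) − 1 = -3.9130%
Error = -4.5000% − (-3.9130%) = -0.5870% → -0.587%.

-0.587%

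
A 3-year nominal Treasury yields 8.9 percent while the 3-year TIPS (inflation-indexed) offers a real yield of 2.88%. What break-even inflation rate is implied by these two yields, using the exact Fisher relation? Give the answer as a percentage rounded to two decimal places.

(1 + π) = (1 + i)/(1 + r) = 1.08900 / 1.02880 = 1.058515
Break-even inflation = 1.058515 − 1 → 5.85%.

5.85%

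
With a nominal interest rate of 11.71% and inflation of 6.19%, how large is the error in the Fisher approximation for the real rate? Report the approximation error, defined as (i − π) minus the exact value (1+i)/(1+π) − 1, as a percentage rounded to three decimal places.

Approximate: r ≈ 11.710% − 6.190% = 5.5200%
Exact: (1 + 0.1171)/(1 + 0.0619) − 1 = 5.1982%
Error = 5.5200% − 5.1982% = 0.3218% → 0.322%.

0.322%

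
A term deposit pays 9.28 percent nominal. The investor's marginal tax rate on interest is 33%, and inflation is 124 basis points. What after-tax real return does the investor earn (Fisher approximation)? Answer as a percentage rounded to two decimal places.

4.98%

After-tax nominal return = 9.28% × (1 − 0.33) = 6.2176%.
r ≈ 6.2176% − 1.24% → 4.98%.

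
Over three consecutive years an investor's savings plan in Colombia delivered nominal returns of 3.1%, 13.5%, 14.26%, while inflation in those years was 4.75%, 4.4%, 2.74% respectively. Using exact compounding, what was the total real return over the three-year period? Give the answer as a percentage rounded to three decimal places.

Compound the nominal returns: 1.0310 × 1.1350 × 1.1426 = 1.337053.
Compound inflation: 1.0475 × 1.0440 × 1.0274 = 1.123554.
Deflate: 1.337053 / 1.123554 = 1.190021.
Total real return = 1.190021 − 1 → 19.002%.

19.002%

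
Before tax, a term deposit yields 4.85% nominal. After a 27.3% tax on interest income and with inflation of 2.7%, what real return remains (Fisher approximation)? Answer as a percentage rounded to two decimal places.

After-tax nominal return = 4.85% × (1 − 0.273) = 3.52595%.
r ≈ 3.52595% − 2.7% → 0.83%.

0.83%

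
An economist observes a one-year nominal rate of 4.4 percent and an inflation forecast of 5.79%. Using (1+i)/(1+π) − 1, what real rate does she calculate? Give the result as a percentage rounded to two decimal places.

-1.31%

By the Fisher equation, 1 + r = (1 + i)/(1 + π).
1 + r = 1.04400 / 1.05790 = 0.986861
r = 0.986861 − 1 = -1.3139%, i.e. -1.31%.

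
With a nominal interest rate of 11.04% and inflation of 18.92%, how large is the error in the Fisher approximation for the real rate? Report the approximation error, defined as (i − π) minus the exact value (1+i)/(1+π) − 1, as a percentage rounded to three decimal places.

Approximate: r ≈ 11.040% − 18.920% = -7.8800%
Exact: (1 + 0.1104)/(1 + 0.1892) − 1 = -6.6263%
Error = -7.8800% − (-6.6263%) = -1.2537% → -1.254%.

-1.254%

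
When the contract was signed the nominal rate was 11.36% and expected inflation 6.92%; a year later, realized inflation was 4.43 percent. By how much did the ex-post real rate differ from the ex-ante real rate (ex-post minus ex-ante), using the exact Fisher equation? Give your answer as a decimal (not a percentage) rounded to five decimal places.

Ex-ante: (1 + 0.1136)/(1 + 0.0692) − 1 = 4.1526%
Ex-post: (1 + 0.1136)/(1 + 0.0443) − 1 = 6.6360%
Difference (ex-post − ex-ante) = 2.4834% → 0.02483.

0.02483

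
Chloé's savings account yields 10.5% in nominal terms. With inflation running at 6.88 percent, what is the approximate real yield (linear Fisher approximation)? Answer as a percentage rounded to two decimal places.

3.62%

r ≈ i − π = 10.5% − 6.88% = 3.62%.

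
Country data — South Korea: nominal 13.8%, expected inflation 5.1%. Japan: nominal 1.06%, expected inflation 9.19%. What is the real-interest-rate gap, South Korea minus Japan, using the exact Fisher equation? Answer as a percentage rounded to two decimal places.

South Korea: (1 + 0.1380)/(1 + 0.0510) − 1 = 8.2778%
Japan: (1 + 0.0106)/(1 + 0.0919) − 1 = -7.4457%
Differential = 8.2778% − (-7.4457%) = 15.7236% → 15.72%.

15.72%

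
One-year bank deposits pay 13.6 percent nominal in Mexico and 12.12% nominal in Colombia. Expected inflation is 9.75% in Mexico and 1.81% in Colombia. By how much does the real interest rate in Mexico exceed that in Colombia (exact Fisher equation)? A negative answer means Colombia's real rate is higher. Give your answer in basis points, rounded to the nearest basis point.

Mexico: (1 + 0.1360)/(1 + 0.0975) − 1 = 3.5080%
Colombia: (1 + 0.1212)/(1 + 0.0181) − 1 = 10.1267%
Differential = 3.5080% − 10.1267% = -6.6187% → -662 basis points.

-662 basis points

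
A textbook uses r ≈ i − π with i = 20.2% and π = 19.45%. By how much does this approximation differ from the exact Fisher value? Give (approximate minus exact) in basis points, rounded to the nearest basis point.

12 basis points

Approximate: r ≈ 20.200% − 19.450% = 0.7500%
Exact: (1 + 0.2020)/(1 + 0.1945) − 1 = 0.6279%
Error = 0.7500% − 0.6279% = 0.1221% → 12 basis points.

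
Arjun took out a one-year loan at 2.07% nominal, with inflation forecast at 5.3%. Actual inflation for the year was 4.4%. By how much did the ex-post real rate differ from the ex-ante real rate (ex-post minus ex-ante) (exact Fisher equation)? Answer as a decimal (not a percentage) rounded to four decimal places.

Ex-ante: (1 + 0.0207)/(1 + 0.0530) − 1 = -3.0674%
Ex-post: (1 + 0.0207)/(1 + 0.0440) − 1 = -2.2318%
Difference (ex-post − ex-ante) = 0.8356% → 0.0084.

0.0084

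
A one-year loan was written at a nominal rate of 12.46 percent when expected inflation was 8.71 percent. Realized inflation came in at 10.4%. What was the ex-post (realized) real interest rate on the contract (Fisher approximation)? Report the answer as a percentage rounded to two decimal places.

2.06%

Ex-post: 12.46% − 10.4% = 2.060%
So the realized real rate is 2.06%.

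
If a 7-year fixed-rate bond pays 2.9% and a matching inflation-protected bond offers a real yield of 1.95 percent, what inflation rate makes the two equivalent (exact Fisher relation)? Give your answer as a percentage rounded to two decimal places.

0.93%

(1 + π) = (1 + i)/(1 + r) = 1.02900 / 1.01950 = 1.009318
Break-even inflation = 1.009318 − 1 → 0.93%.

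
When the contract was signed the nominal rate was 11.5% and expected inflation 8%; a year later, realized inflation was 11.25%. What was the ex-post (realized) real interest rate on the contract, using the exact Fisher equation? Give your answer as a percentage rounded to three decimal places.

Ex-post: (1 + 0.1150)/(1 + 0.1125) − 1 = 0.2247%
So the realized real rate is 0.225%.

0.225%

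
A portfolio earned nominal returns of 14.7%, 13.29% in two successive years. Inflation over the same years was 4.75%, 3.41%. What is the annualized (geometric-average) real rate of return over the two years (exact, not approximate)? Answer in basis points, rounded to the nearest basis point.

Compound the nominal returns: 1.1470 × 1.1329 = 1.29943630.
Compound inflation: 1.0475 × 1.0341 = 1.08321975.
Deflate: 1.29943630 / 1.08321975 = 1.19960544.
Annualized real rate = 1.19960544^(1/2) − 1 = 9.5265% → 953 basis points.

953 basis points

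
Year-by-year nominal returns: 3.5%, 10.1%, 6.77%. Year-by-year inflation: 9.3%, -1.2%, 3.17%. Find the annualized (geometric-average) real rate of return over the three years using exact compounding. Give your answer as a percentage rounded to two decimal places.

2.98%

Nominal growth factor = 1.0350 × 1.1010 × 1.0677 = 1.21668152
Price-level growth factor = 1.0930 × 0.9880 × 1.0317 = 1.11411632
Real growth factor = 1.21668152 / 1.11411632 = 1.09205968
Annualized real rate = 1.09205968^(1/3) − 1 = 2.9790% → 2.98%.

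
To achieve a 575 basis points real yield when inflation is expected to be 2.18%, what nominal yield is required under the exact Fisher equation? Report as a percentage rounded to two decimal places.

8.06%

(1 + i) = (1 + r)(1 + π) = 1.05750 × 1.02180 = 1.0805535
i = 1.0805535 − 1, so the required nominal rate is 8.06%.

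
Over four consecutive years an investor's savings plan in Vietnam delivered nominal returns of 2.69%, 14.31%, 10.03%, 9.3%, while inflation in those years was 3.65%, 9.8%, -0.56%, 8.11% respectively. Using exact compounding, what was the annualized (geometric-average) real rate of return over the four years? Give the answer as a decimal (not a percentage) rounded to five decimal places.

0.03642

Nominal growth factor = 1.0269 × 1.1431 × 1.1003 × 1.0930 = 1.41170403
Price-level growth factor = 1.0365 × 1.0980 × 0.9944 × 1.0811 = 1.22348494
Real growth factor = 1.41170403 / 1.22348494 = 1.15383849
Annualized real rate = 1.15383849^(1/4) − 1 = 3.6421% → 0.03642.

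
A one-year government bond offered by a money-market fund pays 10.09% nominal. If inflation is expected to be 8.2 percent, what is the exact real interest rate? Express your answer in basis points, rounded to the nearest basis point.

175 basis points

By the Fisher relation, 1 + r = (1 + i)/(1 + π).
1 + r = 1.10090 / 1.08200 = 1.017468
r = 1.017468 − 1 = 1.7468%, i.e. 175 basis points.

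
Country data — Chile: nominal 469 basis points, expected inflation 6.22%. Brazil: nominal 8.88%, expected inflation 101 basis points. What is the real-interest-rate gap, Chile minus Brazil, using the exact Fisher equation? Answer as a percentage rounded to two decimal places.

Chile: (1 + 0.0469)/(1 + 0.0622) − 1 = -1.4404%
Brazil: (1 + 0.0888)/(1 + 0.0101) − 1 = 7.7913%
Differential = -1.4404% − 7.7913% = -9.2317% → -9.23%.

-9.23%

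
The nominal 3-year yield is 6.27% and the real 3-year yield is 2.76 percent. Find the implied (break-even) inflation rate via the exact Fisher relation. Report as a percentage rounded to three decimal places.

3.416%

(1 + π) = (1 + i)/(1 + r) = 1.06270 / 1.02760 = 1.034157
Break-even inflation = 1.034157 − 1 → 3.416%.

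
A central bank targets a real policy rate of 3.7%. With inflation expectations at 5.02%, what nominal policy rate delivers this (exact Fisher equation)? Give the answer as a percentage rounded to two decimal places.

8.91%

(1 + i) = (1 + r)(1 + π) = 1.03700 × 1.05020 = 1.0890574
i = 1.0890574 − 1, so the required nominal rate is 8.91%.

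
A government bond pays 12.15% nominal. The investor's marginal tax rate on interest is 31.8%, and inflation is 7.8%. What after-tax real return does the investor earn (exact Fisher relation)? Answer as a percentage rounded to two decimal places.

0.45%

After-tax nominal return = 12.15% × (1 − 0.318) = 8.2863%.
1 + r = 1.082863 / 1.07800 = 1.004511
After-tax real rate = 1.004511 − 1 → 0.45%.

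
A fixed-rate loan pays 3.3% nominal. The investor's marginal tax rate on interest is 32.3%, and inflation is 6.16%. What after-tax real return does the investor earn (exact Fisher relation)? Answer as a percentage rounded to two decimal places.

-3.70%

After-tax nominal return = 3.3% × (1 − 0.323) = 2.2341%.
1 + r = 1.022341 / 1.06160 = 0.963019
After-tax real rate = 0.963019 − 1 → -3.70%.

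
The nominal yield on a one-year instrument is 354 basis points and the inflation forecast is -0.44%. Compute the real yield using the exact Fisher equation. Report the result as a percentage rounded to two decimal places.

4.00%

By the Fisher relation, 1 + r = (1 + i)/(1 + π).
1 + r = 1.03540 / 0.99560 = 1.039976
r = 1.039976 − 1 = 3.9976%, i.e. 4.00%.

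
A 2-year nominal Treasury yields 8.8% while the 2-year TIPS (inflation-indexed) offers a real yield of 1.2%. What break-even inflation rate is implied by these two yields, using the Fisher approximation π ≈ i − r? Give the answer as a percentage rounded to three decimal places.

7.600%

π ≈ i − r = 8.8% − 1.2% → 7.600%.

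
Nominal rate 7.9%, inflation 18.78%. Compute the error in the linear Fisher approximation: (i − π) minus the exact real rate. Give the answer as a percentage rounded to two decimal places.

-1.72%

Approximate: r ≈ 7.900% − 18.780% = -10.8800%
Exact: (1 + 0.0790)/(1 + 0.1878) − 1 = -9.1598%
Error = -10.8800% − (-9.1598%) = -1.7202% → -1.72%.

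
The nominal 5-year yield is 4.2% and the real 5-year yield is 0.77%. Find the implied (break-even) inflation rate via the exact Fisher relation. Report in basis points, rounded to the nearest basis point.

340 basis points

(1 + π) = (1 + i)/(1 + r) = 1.04200 / 1.00770 = 1.034038
Break-even inflation = 1.034038 − 1 → 340 basis points.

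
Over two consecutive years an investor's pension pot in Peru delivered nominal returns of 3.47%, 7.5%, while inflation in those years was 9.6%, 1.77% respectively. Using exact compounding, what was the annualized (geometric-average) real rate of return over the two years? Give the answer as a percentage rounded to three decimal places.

Compound the nominal returns: 1.0347 × 1.0750 = 1.11230250.
Compound inflation: 1.0960 × 1.0177 = 1.11539920.
Deflate: 1.11230250 / 1.11539920 = 0.99722368.
Annualized real rate = 0.99722368^(1/2) − 1 = -0.1389% → -0.139%.

-0.139%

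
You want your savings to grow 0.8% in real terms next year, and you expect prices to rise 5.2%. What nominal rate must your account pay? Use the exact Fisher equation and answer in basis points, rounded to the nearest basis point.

604 basis points

(1 + i) = (1 + r)(1 + π) = 1.00800 × 1.05200 = 1.060416
i = 1.060416 − 1, so the required nominal rate is 604 basis points.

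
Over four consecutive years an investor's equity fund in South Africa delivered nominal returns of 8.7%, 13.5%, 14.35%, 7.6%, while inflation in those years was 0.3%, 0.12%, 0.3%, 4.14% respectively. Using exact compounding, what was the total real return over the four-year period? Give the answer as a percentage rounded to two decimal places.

44.72%

Compound the nominal returns: 1.0870 × 1.1350 × 1.1435 × 1.0760 = 1.518007.
Compound inflation: 1.0030 × 1.0012 × 1.0030 × 1.0414 = 1.048915.
Deflate: 1.518007 / 1.048915 = 1.447217.
Total real return = 1.447217 − 1 → 44.72%.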